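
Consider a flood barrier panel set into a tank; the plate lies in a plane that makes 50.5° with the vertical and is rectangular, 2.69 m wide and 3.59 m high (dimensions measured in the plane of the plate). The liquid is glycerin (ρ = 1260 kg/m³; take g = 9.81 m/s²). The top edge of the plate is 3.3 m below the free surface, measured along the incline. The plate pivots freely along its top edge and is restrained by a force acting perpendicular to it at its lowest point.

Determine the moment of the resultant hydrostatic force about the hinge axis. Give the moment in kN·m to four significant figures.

M ≈ 775.9 kN·m

γ = ρg = 1260 × 9.81 / 1000 = 12.3606 kN/m³.
The plate makes 50.5° with the vertical, i.e. θ = 90° − 50.5° = 39.5° to the horizontal. Measuring y along the incline from the free-surface line, vertical depth h = y·sinθ with sinθ = 0.636078.
The centroid lies 3.59/2 = 1.795 m below the top edge, so y_c = 3.3 + 1.795 = 5.095 m and h_c = 5.095 × 0.636078 = 3.24082 m.
A = 2.69 × 3.59 = 9.6571 m².
Resultant F = γ·h_c·A = 12.3606 × 3.24082 × 9.6571 = 386.849 kN.
I_c = b·h³/12 = 2.69 × 3.59³/12 = 10.3718 m⁴.
Centre of pressure: y_p = y_c + I_c/(y_c·A) = 5.095 + 10.3718/(5.095 × 9.6571) = 5.095 + 0.210796 = 5.3058 m along the plane.
The resultant acts 1.795 + 0.210796 = 2.0058 m (along the plate) below the hinge at the top edge, so the moment about the hinge is M = F × 2.0058 = 386.849 × 2.0058 = 775.942 kN·m.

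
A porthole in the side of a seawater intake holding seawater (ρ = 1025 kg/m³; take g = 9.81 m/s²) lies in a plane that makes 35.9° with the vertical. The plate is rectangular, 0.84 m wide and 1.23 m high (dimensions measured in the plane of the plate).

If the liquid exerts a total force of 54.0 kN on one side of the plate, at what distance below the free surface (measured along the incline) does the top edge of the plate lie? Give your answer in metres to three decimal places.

y_top ≈ 5.802 m

γ = ρg = 1025 × 9.81 / 1000 = 10.05525 kN/m³.
A = 0.84 × 1.23 = 1.0332 m².
From F = γ·h_c·A, the centroid depth is h_c = 54.0/(10.05525 × 1.0332) = 5.19776 m.
The plate makes 35.9° with the vertical, i.e. θ = 90° − 35.9° = 54.1° to the horizontal. Measuring y along the incline from the free-surface line, vertical depth h = y·sinθ with sinθ = 0.810042.
Along the incline, y_c = h_c/sinθ = 5.19776/0.810042 = 6.41665 m.
The centroid lies 1.23/2 = 0.615 m below the top edge, so the top edge sits at y_top = 6.41665 − 0.615 = 5.80165 m along the incline.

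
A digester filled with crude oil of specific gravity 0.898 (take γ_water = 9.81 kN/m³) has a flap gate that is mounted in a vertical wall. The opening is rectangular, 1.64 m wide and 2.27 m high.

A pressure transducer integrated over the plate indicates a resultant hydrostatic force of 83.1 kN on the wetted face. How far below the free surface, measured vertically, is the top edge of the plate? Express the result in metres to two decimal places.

γ = 0.898 × 9.81 = 8.80938 kN/m³.
A = 1.64 × 2.27 = 3.7228 m².
From F = γ·h_c·A, the centroid depth is h_c = 83.1/(8.80938 × 3.7228) = 2.53388 m.
The centroid lies 2.27/2 = 1.135 m below the top edge, so the top edge sits at h_top = 2.53388 − 1.135 = 1.39888 m below the surface.

d_top ≈ 1.40 m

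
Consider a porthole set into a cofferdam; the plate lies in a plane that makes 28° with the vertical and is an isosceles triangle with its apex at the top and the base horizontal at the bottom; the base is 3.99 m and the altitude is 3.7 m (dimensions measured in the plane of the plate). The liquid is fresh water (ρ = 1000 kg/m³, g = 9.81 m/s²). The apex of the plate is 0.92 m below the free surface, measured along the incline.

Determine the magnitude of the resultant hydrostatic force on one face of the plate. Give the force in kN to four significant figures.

γ = ρg = 1000 × 9.81 = 9810 N/m³ = 9.81 kN/m³.
The plate makes 28° with the vertical, i.e. θ = 90° − 28° = 62° to the horizontal. Measuring y along the incline from the free-surface line, vertical depth h = y·sinθ with sinθ = 0.882948.
With the apex up, the centroid sits 2h/3 = 2 × 3.7/3 = 2.46667 m below the apex, so y_c = 0.92 + 2.46667 = 3.38667 m and h_c = 3.38667 × 0.882948 = 2.99025 m.
A = ½ × 3.99 × 3.7 = 7.3815 m².
Resultant F = γ·h_c·A = 9.81 × 2.99025 × 7.3815 = 216.532 kN.

F ≈ 216.5 kN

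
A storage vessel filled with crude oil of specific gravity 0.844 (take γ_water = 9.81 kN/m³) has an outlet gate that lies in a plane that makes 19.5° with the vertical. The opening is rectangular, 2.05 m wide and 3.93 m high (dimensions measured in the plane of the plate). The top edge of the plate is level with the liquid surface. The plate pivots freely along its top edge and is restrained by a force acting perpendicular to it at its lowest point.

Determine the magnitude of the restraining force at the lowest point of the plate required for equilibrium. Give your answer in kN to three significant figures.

P ≈ 82.4 kN

γ = 0.844 × 9.81 = 8.27964 kN/m³.
The plate makes 19.5° with the vertical, i.e. θ = 90° − 19.5° = 70.5° to the horizontal. Measuring y along the incline from the free-surface line, vertical depth h = y·sinθ with sinθ = 0.942641.
The centroid lies 3.93/2 = 1.965 m below the top edge, so y_c = 1.965 m and h_c = 1.965 × 0.942641 = 1.85229 m.
A = 2.05 × 3.93 = 8.0565 m².
Resultant F = γ·h_c·A = 8.27964 × 1.85229 × 8.0565 = 123.557 kN.
I_c = b·h³/12 = 2.05 × 3.93³/12 = 10.3693 m⁴.
Centre of pressure: y_p = y_c + I_c/(y_c·A) = 1.965 + 10.3693/(1.965 × 8.0565) = 1.965 + 0.654999 = 2.62 m along the plane.
The resultant acts 1.965 + 0.654999 = 2.62 m (along the plate) below the hinge at the top edge, so the moment about the hinge is M = F × 2.62 = 123.557 × 2.62 = 323.719 kN·m.
A normal force at the bottom, 3.93 m from the hinge, must supply this moment: P = 323.719/3.93 = 82.3712 kN.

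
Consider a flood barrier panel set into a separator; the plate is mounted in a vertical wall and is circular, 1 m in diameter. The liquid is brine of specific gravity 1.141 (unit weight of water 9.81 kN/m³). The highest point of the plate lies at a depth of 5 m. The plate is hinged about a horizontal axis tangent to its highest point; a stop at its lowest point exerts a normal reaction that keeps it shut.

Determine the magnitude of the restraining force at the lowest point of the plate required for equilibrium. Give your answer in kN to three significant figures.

P ≈ 24.7 kN

γ = 1.141 × 9.81 = 11.19321 kN/m³.
The centroid is at the centre, 0.5 m below the top of the plate, so the centroid depth is h_c = 5 + 0.5 = 5.5 m.
A = π(0.5)² = 0.785398 m².
Resultant F = γ·h_c·A = 11.19321 × 5.5 × 0.785398 = 48.3512 kN.
I_c = πr⁴/4 = π × 0.5⁴/4 = 0.0490874 m⁴.
Centre of pressure: y_p = y_c + I_c/(y_c·A) = 5.5 + 0.0490874/(5.5 × 0.785398) = 5.5 + 0.0113636 = 5.51136 m along the plane.
The resultant acts 0.5 + 0.0113636 = 0.511364 m (along the plate) below the hinge at the top edge, so the moment about the hinge is M = F × 0.511364 = 48.3512 × 0.511364 = 24.7251 kN·m.
A normal force at the bottom, 1 m from the hinge, must supply this moment: P = 24.7251/1 = 24.7251 kN.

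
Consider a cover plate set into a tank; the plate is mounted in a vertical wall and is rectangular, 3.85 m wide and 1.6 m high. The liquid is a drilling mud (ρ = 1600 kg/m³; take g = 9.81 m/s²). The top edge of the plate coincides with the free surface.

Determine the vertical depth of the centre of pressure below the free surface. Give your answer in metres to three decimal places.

γ = ρg = 1600 × 9.81 / 1000 = 15.696 kN/m³.
The centroid lies 1.6/2 = 0.8 m below the top edge, so the centroid depth is h_c = 0.8 m.
A = 3.85 × 1.6 = 6.16 m².
Resultant F = γ·h_c·A = 15.696 × 0.8 × 6.16 = 77.3499 kN.
I_c = b·h³/12 = 3.85 × 1.6³/12 = 1.31413 m⁴.
Centre of pressure: y_p = y_c + I_c/(y_c·A) = 0.8 + 1.31413/(0.8 × 6.16) = 0.8 + 0.266666 = 1.06667 m along the plane.

h_p = 1.067 m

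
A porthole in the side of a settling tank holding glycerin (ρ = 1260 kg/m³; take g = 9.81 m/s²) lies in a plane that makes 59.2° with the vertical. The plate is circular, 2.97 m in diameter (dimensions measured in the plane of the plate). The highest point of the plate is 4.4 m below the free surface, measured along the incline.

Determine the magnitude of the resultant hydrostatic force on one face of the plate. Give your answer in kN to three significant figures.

F ≈ 258 kN

γ = ρg = 1260 × 9.81 / 1000 = 12.3606 kN/m³.
The plate makes 59.2° with the vertical, i.e. θ = 90° − 59.2° = 30.8° to the horizontal. Measuring y along the incline from the free-surface line, vertical depth h = y·sinθ with sinθ = 0.512043.
The centroid is at the centre, 1.485 m below the top of the plate, so y_c = 4.4 + 1.485 = 5.885 m and h_c = 5.885 × 0.512043 = 3.01337 m.
A = π(1.485)² = 6.92792 m².
Resultant F = γ·h_c·A = 12.3606 × 3.01337 × 6.92792 = 258.045 kN.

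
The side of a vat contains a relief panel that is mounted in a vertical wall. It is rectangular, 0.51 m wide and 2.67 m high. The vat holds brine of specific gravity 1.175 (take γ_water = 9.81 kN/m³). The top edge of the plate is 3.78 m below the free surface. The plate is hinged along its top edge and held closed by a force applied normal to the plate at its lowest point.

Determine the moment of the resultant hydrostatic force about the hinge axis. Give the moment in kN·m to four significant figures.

M ≈ 116.5 kN·m

γ = 1.175 × 9.81 = 11.52675 kN/m³.
The centroid lies 2.67/2 = 1.335 m below the top edge, so the centroid depth is h_c = 3.78 + 1.335 = 5.115 m.
A = 0.51 × 2.67 = 1.3617 m².
Resultant F = γ·h_c·A = 11.52675 × 5.115 × 1.3617 = 80.2849 kN.
I_c = b·h³/12 = 0.51 × 2.67³/12 = 0.808952 m⁴.
Centre of pressure: y_p = y_c + I_c/(y_c·A) = 5.115 + 0.808952/(5.115 × 1.3617) = 5.115 + 0.116144 = 5.23114 m along the plane.
The resultant acts 1.335 + 0.116144 = 1.45114 m (along the plate) below the hinge at the top edge, so the moment about the hinge is M = F × 1.45114 = 80.2849 × 1.45114 = 116.505 kN·m.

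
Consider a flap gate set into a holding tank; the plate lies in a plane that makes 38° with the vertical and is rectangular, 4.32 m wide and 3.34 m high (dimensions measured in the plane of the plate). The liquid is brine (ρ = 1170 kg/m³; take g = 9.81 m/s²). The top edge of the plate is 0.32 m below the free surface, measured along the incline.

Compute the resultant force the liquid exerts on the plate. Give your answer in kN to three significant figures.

F ≈ 260 kN

γ = ρg = 1170 × 9.81 / 1000 = 11.4777 kN/m³.
The plate makes 38° with the vertical, i.e. θ = 90° − 38° = 52° to the horizontal. Measuring y along the incline from the free-surface line, vertical depth h = y·sinθ with sinθ = 0.788011.
The centroid lies 3.34/2 = 1.67 m below the top edge, so y_c = 0.32 + 1.67 = 1.99 m and h_c = 1.99 × 0.788011 = 1.56814 m.
A = 4.32 × 3.34 = 14.4288 m².
Resultant F = γ·h_c·A = 11.4777 × 1.56814 × 14.4288 = 259.699 kN.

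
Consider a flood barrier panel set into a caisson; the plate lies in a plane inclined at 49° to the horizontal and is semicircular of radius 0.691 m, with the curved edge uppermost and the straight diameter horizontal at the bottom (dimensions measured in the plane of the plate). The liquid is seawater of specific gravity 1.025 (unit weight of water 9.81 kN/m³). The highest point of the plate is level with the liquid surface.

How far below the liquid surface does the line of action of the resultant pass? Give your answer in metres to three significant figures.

γ = 1.025 × 9.81 = 10.05525 kN/m³.
Let θ = 49° be the plate's angle to the horizontal; measure y along the incline from where the plane meets the free surface. Vertical depth h = y·sinθ with sinθ = 0.754710.
The centroid lies 4r/(3π) = 0.29327 m above the diameter, so r − 4r/(3π) = 0.691 − 0.29327 = 0.39773 m below the topmost point, so y_c = 0.39773 m and h_c = 0.39773 × 0.754710 = 0.300171 m.
A = πr²/2 = π × 0.691²/2 = 0.750025 m².
Resultant F = γ·h_c·A = 10.05525 × 0.300171 × 0.750025 = 2.2638 kN.
I_c = (π/8 − 8/(9π))·r⁴ = 0.109757 × 0.691⁴ = 0.0250233 m⁴.
Centre of pressure: y_p = y_c + I_c/(y_c·A) = 0.39773 + 0.0250233/(0.39773 × 0.750025) = 0.39773 + 0.0838843 = 0.481614 m along the plane.
Vertically, h_p = y_p·sinθ = 0.481614 × 0.754710 = 0.363479 m.

h_p = 0.363 m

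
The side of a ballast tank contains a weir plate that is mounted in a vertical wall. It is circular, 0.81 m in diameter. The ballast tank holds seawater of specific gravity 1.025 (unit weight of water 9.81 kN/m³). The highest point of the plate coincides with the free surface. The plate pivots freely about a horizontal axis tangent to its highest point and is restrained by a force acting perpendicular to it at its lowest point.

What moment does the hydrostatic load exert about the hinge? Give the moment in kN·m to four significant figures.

M ≈ 1.062 kN·m

γ = 1.025 × 9.81 = 10.05525 kN/m³.
The centroid is at the centre, 0.405 m below the top of the plate, so the centroid depth is h_c = 0.405 m.
A = π(0.405)² = 0.5153 m².
Resultant F = γ·h_c·A = 10.05525 × 0.405 × 0.5153 = 2.0985 kN.
I_c = πr⁴/4 = π × 0.405⁴/4 = 0.0211305 m⁴.
Centre of pressure: y_p = y_c + I_c/(y_c·A) = 0.405 + 0.0211305/(0.405 × 0.5153) = 0.405 + 0.10125 = 0.50625 m along the plane.
The resultant acts 0.405 + 0.10125 = 0.50625 m (along the plate) below the hinge at the top edge, so the moment about the hinge is M = F × 0.50625 = 2.0985 × 0.50625 = 1.06237 kN·m.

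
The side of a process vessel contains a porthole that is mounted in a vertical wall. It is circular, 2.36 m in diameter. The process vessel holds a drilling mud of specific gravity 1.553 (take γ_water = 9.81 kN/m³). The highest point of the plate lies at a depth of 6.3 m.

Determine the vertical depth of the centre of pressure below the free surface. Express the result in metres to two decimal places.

h_p = 7.53 m

γ = 1.553 × 9.81 = 15.23493 kN/m³.
The centroid is at the centre, 1.18 m below the top of the plate, so the centroid depth is h_c = 6.3 + 1.18 = 7.48 m.
A = π(1.18)² = 4.37435 m².
Resultant F = γ·h_c·A = 15.23493 × 7.48 × 4.37435 = 498.489 kN.
I_c = πr⁴/4 = π × 1.18⁴/4 = 1.52271 m⁴.
Centre of pressure: y_p = y_c + I_c/(y_c·A) = 7.48 + 1.52271/(7.48 × 4.37435) = 7.48 + 0.0465374 = 7.52654 m along the plane.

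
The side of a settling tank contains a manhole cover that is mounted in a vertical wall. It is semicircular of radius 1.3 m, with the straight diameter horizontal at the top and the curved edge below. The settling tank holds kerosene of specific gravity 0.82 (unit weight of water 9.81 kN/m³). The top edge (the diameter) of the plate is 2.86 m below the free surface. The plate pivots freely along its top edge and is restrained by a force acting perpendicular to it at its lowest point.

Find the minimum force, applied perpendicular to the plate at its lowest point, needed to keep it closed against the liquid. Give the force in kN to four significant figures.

γ = 0.82 × 9.81 = 8.0442 kN/m³.
The centroid of a semicircle lies 4r/(3π) = 0.551737 m from the diameter, here below the top edge, so the centroid depth is h_c = 2.86 + 0.551737 = 3.41174 m.
A = πr²/2 = π × 1.3²/2 = 2.65465 m².
Resultant F = γ·h_c·A = 8.0442 × 3.41174 × 2.65465 = 72.8561 kN.
I_c = (π/8 − 8/(9π))·r⁴ = 0.109757 × 1.3⁴ = 0.313477 m⁴.
Centre of pressure: y_p = y_c + I_c/(y_c·A) = 3.41174 + 0.313477/(3.41174 × 2.65465) = 3.41174 + 0.0346117 = 3.44635 m along the plane.
The resultant acts 0.551737 + 0.0346117 = 0.586349 m (along the plate) below the hinge at the top edge, so the moment about the hinge is M = F × 0.586349 = 72.8561 × 0.586349 = 42.7191 kN·m.
A normal force at the bottom, 1.3 m from the hinge, must supply this moment: P = 42.7191/1.3 = 32.8608 kN.

P ≈ 32.86 kN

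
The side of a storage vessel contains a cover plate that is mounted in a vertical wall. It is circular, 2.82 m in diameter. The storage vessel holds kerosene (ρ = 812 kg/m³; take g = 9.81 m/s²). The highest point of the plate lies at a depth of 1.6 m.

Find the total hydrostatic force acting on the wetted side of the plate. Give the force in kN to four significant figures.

γ = ρg = 812 × 9.81 / 1000 = 7.96572 kN/m³.
The centroid is at the centre, 1.41 m below the top of the plate, so the centroid depth is h_c = 1.6 + 1.41 = 3.01 m.
A = π(1.41)² = 6.2458 m².
Resultant F = γ·h_c·A = 7.96572 × 3.01 × 6.2458 = 149.754 kN.

F ≈ 149.8 kN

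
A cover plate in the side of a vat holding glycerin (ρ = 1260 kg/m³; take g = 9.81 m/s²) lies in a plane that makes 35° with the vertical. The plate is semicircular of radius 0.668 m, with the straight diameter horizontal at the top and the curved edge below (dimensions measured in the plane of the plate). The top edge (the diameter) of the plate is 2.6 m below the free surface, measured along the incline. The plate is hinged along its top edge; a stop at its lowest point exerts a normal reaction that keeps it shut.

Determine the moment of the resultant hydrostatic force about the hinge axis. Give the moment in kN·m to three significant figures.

γ = ρg = 1260 × 9.81 / 1000 = 12.3606 kN/m³.
The plate makes 35° with the vertical, i.e. θ = 90° − 35° = 55° to the horizontal. Measuring y along the incline from the free-surface line, vertical depth h = y·sinθ with sinθ = 0.819152.
The centroid of a semicircle lies 4r/(3π) = 0.283508 m from the diameter, here below the top edge, so y_c = 2.6 + 0.283508 = 2.88351 m and h_c = 2.88351 × 0.819152 = 2.36203 m.
A = πr²/2 = π × 0.668²/2 = 0.700927 m².
Resultant F = γ·h_c·A = 12.3606 × 2.36203 × 0.700927 = 20.4643 kN.
I_c = (π/8 − 8/(9π))·r⁴ = 0.109757 × 0.668⁴ = 0.0218544 m⁴.
Centre of pressure: y_p = y_c + I_c/(y_c·A) = 2.88351 + 0.0218544/(2.88351 × 0.700927) = 2.88351 + 0.010813 = 2.89432 m along the plane.
The resultant acts 0.283508 + 0.010813 = 0.294321 m (along the plate) below the hinge at the top edge, so the moment about the hinge is M = F × 0.294321 = 20.4643 × 0.294321 = 6.02307 kN·m.

M ≈ 6.02 kN·m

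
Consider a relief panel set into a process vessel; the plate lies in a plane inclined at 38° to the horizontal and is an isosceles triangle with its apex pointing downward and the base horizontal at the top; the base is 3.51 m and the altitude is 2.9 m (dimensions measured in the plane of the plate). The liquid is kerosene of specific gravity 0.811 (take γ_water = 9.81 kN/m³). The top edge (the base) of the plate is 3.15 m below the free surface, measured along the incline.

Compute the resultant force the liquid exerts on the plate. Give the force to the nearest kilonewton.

F ≈ 103 kN

γ = 0.811 × 9.81 = 7.95591 kN/m³.
Let θ = 38° be the plate's angle to the horizontal; measure y along the incline from where the plane meets the free surface. Vertical depth h = y·sinθ with sinθ = 0.615661.
With the apex down, the centroid sits h/3 = 2.9/3 = 0.966667 m below the base (the top edge), so y_c = 3.15 + 0.966667 = 4.11667 m and h_c = 4.11667 × 0.615661 = 2.53447 m.
A = ½ × 3.51 × 2.9 = 5.0895 m².
Resultant F = γ·h_c·A = 7.95591 × 2.53447 × 5.0895 = 102.625 kN.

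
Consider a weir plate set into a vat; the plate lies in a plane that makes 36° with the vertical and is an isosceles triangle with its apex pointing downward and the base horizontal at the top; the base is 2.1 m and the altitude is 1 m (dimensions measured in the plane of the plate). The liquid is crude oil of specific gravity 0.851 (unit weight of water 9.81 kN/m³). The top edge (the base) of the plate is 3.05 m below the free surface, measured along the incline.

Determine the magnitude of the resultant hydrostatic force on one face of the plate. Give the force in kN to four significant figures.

F ≈ 23.99 kN

γ = 0.851 × 9.81 = 8.34831 kN/m³.
The plate makes 36° with the vertical, i.e. θ = 90° − 36° = 54° to the horizontal. Measuring y along the incline from the free-surface line, vertical depth h = y·sinθ with sinθ = 0.809017.
With the apex down, the centroid sits h/3 = 1/3 = 0.333333 m below the base (the top edge), so y_c = 3.05 + 0.333333 = 3.38333 m and h_c = 3.38333 × 0.809017 = 2.73717 m.
A = ½ × 2.1 × 1 = 1.05 m².
Resultant F = γ·h_c·A = 8.34831 × 2.73717 × 1.05 = 23.9933 kN.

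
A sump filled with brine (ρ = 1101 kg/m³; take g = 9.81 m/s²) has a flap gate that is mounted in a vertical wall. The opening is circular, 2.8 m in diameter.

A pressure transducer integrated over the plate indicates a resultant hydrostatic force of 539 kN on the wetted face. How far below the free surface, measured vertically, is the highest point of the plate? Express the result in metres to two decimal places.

γ = ρg = 1101 × 9.81 / 1000 = 10.80081 kN/m³.
A = π(1.4)² = 6.15752 m².
From F = γ·h_c·A, the centroid depth is h_c = 539/(10.80081 × 6.15752) = 8.10451 m.
The centroid is at the centre, 1.4 m below the top of the plate, so the highest point sits at h_top = 8.10451 − 1.4 = 6.70451 m below the surface.

d_top ≈ 6.70 m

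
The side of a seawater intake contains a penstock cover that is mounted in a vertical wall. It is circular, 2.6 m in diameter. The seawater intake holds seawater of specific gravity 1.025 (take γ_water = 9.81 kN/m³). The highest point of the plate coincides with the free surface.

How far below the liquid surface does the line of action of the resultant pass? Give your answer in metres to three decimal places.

γ = 1.025 × 9.81 = 10.05525 kN/m³.
The centroid is at the centre, 1.3 m below the top of the plate, so the centroid depth is h_c = 1.3 m.
A = π(1.3)² = 5.30929 m².
Resultant F = γ·h_c·A = 10.05525 × 1.3 × 5.30929 = 69.4021 kN.
I_c = πr⁴/4 = π × 1.3⁴/4 = 2.24318 m⁴.
Centre of pressure: y_p = y_c + I_c/(y_c·A) = 1.3 + 2.24318/(1.3 × 5.30929) = 1.3 + 0.325001 = 1.625 m along the plane.

h_p = 1.625 m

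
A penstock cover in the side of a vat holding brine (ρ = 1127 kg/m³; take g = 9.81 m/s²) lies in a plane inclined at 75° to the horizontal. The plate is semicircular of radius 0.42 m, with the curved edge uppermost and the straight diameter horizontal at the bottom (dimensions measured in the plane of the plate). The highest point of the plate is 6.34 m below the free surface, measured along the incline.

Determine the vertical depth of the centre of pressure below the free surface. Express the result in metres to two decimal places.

h_p = 6.36 m

γ = ρg = 1127 × 9.81 / 1000 = 11.05587 kN/m³.
Let θ = 75° be the plate's angle to the horizontal; measure y along the incline from where the plane meets the free surface. Vertical depth h = y·sinθ with sinθ = 0.965926.
The centroid lies 4r/(3π) = 0.178254 m above the diameter, so r − 4r/(3π) = 0.42 − 0.178254 = 0.241746 m below the topmost point, so y_c = 6.34 + 0.241746 = 6.58175 m and h_c = 6.58175 × 0.965926 = 6.35748 m.
A = πr²/2 = π × 0.42²/2 = 0.277088 m².
Resultant F = γ·h_c·A = 11.05587 × 6.35748 × 0.277088 = 19.4758 kN.
I_c = (π/8 − 8/(9π))·r⁴ = 0.109757 × 0.42⁴ = 0.0034153 m⁴.
Centre of pressure: y_p = y_c + I_c/(y_c·A) = 6.58175 + 0.0034153/(6.58175 × 0.277088) = 6.58175 + 0.00187271 = 6.58362 m along the plane.
Vertically, h_p = y_p·sinθ = 6.58362 × 0.965926 = 6.35929 m.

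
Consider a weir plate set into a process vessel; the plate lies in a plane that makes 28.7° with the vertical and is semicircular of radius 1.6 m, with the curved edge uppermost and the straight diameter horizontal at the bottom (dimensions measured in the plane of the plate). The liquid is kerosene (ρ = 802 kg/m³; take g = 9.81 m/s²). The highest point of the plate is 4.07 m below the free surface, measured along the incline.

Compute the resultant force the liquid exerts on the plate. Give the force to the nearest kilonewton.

γ = ρg = 802 × 9.81 / 1000 = 7.86762 kN/m³.
The plate makes 28.7° with the vertical, i.e. θ = 90° − 28.7° = 61.3° to the horizontal. Measuring y along the incline from the free-surface line, vertical depth h = y·sinθ with sinθ = 0.877146.
The centroid lies 4r/(3π) = 0.679061 m above the diameter, so r − 4r/(3π) = 1.6 − 0.679061 = 0.920939 m below the topmost point, so y_c = 4.07 + 0.920939 = 4.99094 m and h_c = 4.99094 × 0.877146 = 4.37778 m.
A = πr²/2 = π × 1.6²/2 = 4.02124 m².
Resultant F = γ·h_c·A = 7.86762 × 4.37778 × 4.02124 = 138.502 kN.

F ≈ 139 kN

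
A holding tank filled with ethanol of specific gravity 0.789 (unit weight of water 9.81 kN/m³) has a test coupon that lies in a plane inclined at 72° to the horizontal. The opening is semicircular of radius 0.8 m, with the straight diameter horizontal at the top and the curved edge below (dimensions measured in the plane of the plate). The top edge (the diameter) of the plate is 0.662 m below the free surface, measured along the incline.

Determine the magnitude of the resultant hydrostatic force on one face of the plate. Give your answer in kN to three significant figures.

γ = 0.789 × 9.81 = 7.74009 kN/m³.
Let θ = 72° be the plate's angle to the horizontal; measure y along the incline from where the plane meets the free surface. Vertical depth h = y·sinθ with sinθ = 0.951057.
The centroid of a semicircle lies 4r/(3π) = 0.339531 m from the diameter, here below the top edge, so y_c = 0.662 + 0.339531 = 1.00153 m and h_c = 1.00153 × 0.951057 = 0.952512 m.
A = πr²/2 = π × 0.8²/2 = 1.00531 m².
Resultant F = γ·h_c·A = 7.74009 × 0.952512 × 1.00531 = 7.41168 kN.

F ≈ 7.41 kN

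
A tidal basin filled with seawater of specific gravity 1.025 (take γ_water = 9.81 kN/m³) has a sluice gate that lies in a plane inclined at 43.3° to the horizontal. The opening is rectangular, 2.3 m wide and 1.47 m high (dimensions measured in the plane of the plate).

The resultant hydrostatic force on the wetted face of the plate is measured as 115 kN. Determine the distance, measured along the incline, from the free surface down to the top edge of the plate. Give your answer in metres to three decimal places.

γ = 1.025 × 9.81 = 10.05525 kN/m³.
A = 2.3 × 1.47 = 3.381 m².
From F = γ·h_c·A, the centroid depth is h_c = 115/(10.05525 × 3.381) = 3.38267 m.
Let θ = 43.3° be the plate's angle to the horizontal; measure y along the incline from where the plane meets the free surface. Vertical depth h = y·sinθ with sinθ = 0.685818.
Along the incline, y_c = h_c/sinθ = 3.38267/0.685818 = 4.93231 m.
The centroid lies 1.47/2 = 0.735 m below the top edge, so the top edge sits at y_top = 4.93231 − 0.735 = 4.19731 m along the incline.

y_top ≈ 4.197 m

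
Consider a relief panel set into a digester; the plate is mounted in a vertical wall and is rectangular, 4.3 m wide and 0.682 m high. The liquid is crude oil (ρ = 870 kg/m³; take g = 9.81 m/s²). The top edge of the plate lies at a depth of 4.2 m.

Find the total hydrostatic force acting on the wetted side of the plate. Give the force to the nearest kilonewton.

γ = ρg = 870 × 9.81 / 1000 = 8.5347 kN/m³.
The centroid lies 0.682/2 = 0.341 m below the top edge, so the centroid depth is h_c = 4.2 + 0.341 = 4.541 m.
A = 4.3 × 0.682 = 2.9326 m².
Resultant F = γ·h_c·A = 8.5347 × 4.541 × 2.9326 = 113.656 kN.

F ≈ 114 kN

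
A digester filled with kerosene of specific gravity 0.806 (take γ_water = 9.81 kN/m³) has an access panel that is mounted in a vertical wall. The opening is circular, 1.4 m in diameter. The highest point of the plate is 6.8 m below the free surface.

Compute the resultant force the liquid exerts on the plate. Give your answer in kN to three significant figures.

γ = 0.806 × 9.81 = 7.90686 kN/m³.
The centroid is at the centre, 0.7 m below the top of the plate, so the centroid depth is h_c = 6.8 + 0.7 = 7.5 m.
A = π(0.7)² = 1.53938 m².
Resultant F = γ·h_c·A = 7.90686 × 7.5 × 1.53938 = 91.2875 kN.

F ≈ 91.3 kN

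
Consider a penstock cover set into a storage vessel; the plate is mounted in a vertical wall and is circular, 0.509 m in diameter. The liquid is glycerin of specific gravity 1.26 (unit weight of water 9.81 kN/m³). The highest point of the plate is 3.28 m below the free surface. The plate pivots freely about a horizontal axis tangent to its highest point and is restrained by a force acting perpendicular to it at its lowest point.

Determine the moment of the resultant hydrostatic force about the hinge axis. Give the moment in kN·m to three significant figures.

M ≈ 2.30 kN·m

γ = 1.26 × 9.81 = 12.3606 kN/m³.
The centroid is at the centre, 0.2545 m below the top of the plate, so the centroid depth is h_c = 3.28 + 0.2545 = 3.5345 m.
A = π(0.2545)² = 0.203482 m².
Resultant F = γ·h_c·A = 12.3606 × 3.5345 × 0.203482 = 8.88983 kN.
I_c = πr⁴/4 = π × 0.2545⁴/4 = 0.00329489 m⁴.
Centre of pressure: y_p = y_c + I_c/(y_c·A) = 3.5345 + 0.00329489/(3.5345 × 0.203482) = 3.5345 + 0.00458128 = 3.53908 m along the plane.
The resultant acts 0.2545 + 0.00458128 = 0.259081 m (along the plate) below the hinge at the top edge, so the moment about the hinge is M = F × 0.259081 = 8.88983 × 0.259081 = 2.30319 kN·m.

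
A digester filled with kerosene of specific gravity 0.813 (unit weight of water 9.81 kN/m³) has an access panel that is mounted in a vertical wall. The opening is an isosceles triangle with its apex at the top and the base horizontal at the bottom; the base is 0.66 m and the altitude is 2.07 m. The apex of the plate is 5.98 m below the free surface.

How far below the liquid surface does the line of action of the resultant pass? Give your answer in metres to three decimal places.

h_p = 7.392 m

γ = 0.813 × 9.81 = 7.97553 kN/m³.
With the apex up, the centroid sits 2h/3 = 2 × 2.07/3 = 1.38 m below the apex, so the centroid depth is h_c = 5.98 + 1.38 = 7.36 m.
A = ½ × 0.66 × 2.07 = 0.6831 m².
Resultant F = γ·h_c·A = 7.97553 × 7.36 × 0.6831 = 40.0979 kN.
I_c = b·h³/36 = 0.66 × 2.07³/36 = 0.162612 m⁴.
Centre of pressure: y_p = y_c + I_c/(y_c·A) = 7.36 + 0.162612/(7.36 × 0.6831) = 7.36 + 0.0323438 = 7.39234 m along the plane.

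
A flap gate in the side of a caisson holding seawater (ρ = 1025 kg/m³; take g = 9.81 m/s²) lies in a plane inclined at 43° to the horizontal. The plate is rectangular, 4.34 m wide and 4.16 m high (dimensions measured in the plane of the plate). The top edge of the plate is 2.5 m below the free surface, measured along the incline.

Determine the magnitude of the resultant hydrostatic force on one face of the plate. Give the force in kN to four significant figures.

F ≈ 567.1 kN

γ = ρg = 1025 × 9.81 / 1000 = 10.05525 kN/m³.
Let θ = 43° be the plate's angle to the horizontal; measure y along the incline from where the plane meets the free surface. Vertical depth h = y·sinθ with sinθ = 0.681998.
The centroid lies 4.16/2 = 2.08 m below the top edge, so y_c = 2.5 + 2.08 = 4.58 m and h_c = 4.58 × 0.681998 = 3.12355 m.
A = 4.34 × 4.16 = 18.0544 m².
Resultant F = γ·h_c·A = 10.05525 × 3.12355 × 18.0544 = 567.054 kN.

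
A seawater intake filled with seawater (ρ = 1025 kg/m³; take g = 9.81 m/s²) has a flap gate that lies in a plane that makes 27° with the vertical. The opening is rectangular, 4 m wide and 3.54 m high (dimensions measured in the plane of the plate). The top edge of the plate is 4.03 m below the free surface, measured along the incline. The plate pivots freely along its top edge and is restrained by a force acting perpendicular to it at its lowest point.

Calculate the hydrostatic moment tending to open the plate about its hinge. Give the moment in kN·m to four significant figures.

γ = ρg = 1025 × 9.81 / 1000 = 10.05525 kN/m³.
The plate makes 27° with the vertical, i.e. θ = 90° − 27° = 63° to the horizontal. Measuring y along the incline from the free-surface line, vertical depth h = y·sinθ with sinθ = 0.891007.
The centroid lies 3.54/2 = 1.77 m below the top edge, so y_c = 4.03 + 1.77 = 5.8 m and h_c = 5.8 × 0.891007 = 5.16784 m.
A = 4 × 3.54 = 14.16 m².
Resultant F = γ·h_c·A = 10.05525 × 5.16784 × 14.16 = 735.809 kN.
I_c = b·h³/12 = 4 × 3.54³/12 = 14.7873 m⁴.
Centre of pressure: y_p = y_c + I_c/(y_c·A) = 5.8 + 14.7873/(5.8 × 14.16) = 5.8 + 0.180052 = 5.98005 m along the plane.
The resultant acts 1.77 + 0.180052 = 1.95005 m (along the plate) below the hinge at the top edge, so the moment about the hinge is M = F × 1.95005 = 735.809 × 1.95005 = 1434.86 kN·m.

M ≈ 1435 kN·m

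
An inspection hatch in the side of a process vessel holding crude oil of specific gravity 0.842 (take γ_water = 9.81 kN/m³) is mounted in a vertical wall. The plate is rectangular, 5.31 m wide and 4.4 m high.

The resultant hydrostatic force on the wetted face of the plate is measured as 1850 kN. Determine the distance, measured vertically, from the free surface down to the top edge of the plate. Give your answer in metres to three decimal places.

d_top ≈ 7.386 m

γ = 0.842 × 9.81 = 8.26002 kN/m³.
A = 5.31 × 4.4 = 23.364 m².
From F = γ·h_c·A, the centroid depth is h_c = 1850/(8.26002 × 23.364) = 9.58613 m.
The centroid lies 4.4/2 = 2.2 m below the top edge, so the top edge sits at h_top = 9.58613 − 2.2 = 7.38613 m below the surface.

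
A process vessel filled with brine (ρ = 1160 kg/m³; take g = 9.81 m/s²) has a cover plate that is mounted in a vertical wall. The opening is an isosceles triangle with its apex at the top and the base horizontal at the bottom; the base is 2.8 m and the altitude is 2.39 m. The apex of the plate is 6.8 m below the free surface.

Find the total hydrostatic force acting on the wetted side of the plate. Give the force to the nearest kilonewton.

F ≈ 320 kN

γ = ρg = 1160 × 9.81 / 1000 = 11.3796 kN/m³.
With the apex up, the centroid sits 2h/3 = 2 × 2.39/3 = 1.59333 m below the apex, so the centroid depth is h_c = 6.8 + 1.59333 = 8.39333 m.
A = ½ × 2.8 × 2.39 = 3.346 m².
Resultant F = γ·h_c·A = 11.3796 × 8.39333 × 3.346 = 319.586 kN.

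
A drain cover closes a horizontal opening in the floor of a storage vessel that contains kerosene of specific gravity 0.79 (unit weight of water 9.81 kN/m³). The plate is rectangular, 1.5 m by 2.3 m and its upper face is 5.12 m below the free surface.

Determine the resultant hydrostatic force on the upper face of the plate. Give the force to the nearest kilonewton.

F ≈ 137 kN

γ = 0.79 × 9.81 = 7.7499 kN/m³.
The plate is horizontal, so pressure is uniform at p = γ·h = 7.7499 × 5.12 = 39.6795 kN/m².
A = 1.5 × 2.3 = 3.45 m².
F = p·A = 39.6795 × 3.45 = 136.894 kN.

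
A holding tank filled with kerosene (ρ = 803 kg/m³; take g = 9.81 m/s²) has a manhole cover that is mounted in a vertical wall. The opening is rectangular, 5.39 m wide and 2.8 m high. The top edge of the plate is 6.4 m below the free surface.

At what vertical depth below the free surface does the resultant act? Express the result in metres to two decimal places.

h_p = 7.88 m

γ = ρg = 803 × 9.81 / 1000 = 7.87743 kN/m³.
The centroid lies 2.8/2 = 1.4 m below the top edge, so the centroid depth is h_c = 6.4 + 1.4 = 7.8 m.
A = 5.39 × 2.8 = 15.092 m².
Resultant F = γ·h_c·A = 7.87743 × 7.8 × 15.092 = 927.312 kN.
I_c = b·h³/12 = 5.39 × 2.8³/12 = 9.86011 m⁴.
Centre of pressure: y_p = y_c + I_c/(y_c·A) = 7.8 + 9.86011/(7.8 × 15.092) = 7.8 + 0.0837607 = 7.88376 m along the plane.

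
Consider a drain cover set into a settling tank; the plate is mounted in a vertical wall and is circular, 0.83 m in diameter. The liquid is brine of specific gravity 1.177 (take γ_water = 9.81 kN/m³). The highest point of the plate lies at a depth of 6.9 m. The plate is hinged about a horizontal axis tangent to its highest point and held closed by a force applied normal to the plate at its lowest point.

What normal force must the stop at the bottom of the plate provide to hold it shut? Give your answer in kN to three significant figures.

γ = 1.177 × 9.81 = 11.54637 kN/m³.
The centroid is at the centre, 0.415 m below the top of the plate, so the centroid depth is h_c = 6.9 + 0.415 = 7.315 m.
A = π(0.415)² = 0.541061 m².
Resultant F = γ·h_c·A = 11.54637 × 7.315 × 0.541061 = 45.6989 kN.
I_c = πr⁴/4 = π × 0.415⁴/4 = 0.023296 m⁴.
Centre of pressure: y_p = y_c + I_c/(y_c·A) = 7.315 + 0.023296/(7.315 × 0.541061) = 7.315 + 0.00588601 = 7.32089 m along the plane.
The resultant acts 0.415 + 0.00588601 = 0.420886 m (along the plate) below the hinge at the top edge, so the moment about the hinge is M = F × 0.420886 = 45.6989 × 0.420886 = 19.234 kN·m.
A normal force at the bottom, 0.83 m from the hinge, must supply this moment: P = 19.234/0.83 = 23.1735 kN.

P ≈ 23.2 kN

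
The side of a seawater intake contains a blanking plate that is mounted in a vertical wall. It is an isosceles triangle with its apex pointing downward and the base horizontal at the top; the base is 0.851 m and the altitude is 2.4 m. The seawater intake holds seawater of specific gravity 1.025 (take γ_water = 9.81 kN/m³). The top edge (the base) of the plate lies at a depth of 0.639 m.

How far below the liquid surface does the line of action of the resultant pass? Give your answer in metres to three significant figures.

γ = 1.025 × 9.81 = 10.05525 kN/m³.
With the apex down, the centroid sits h/3 = 2.4/3 = 0.8 m below the base (the top edge), so the centroid depth is h_c = 0.639 + 0.8 = 1.439 m.
A = ½ × 0.851 × 2.4 = 1.0212 m².
Resultant F = γ·h_c·A = 10.05525 × 1.439 × 1.0212 = 14.7763 kN.
I_c = b·h³/36 = 0.851 × 2.4³/36 = 0.326784 m⁴.
Centre of pressure: y_p = y_c + I_c/(y_c·A) = 1.439 + 0.326784/(1.439 × 1.0212) = 1.439 + 0.222377 = 1.66138 m along the plane.

h_p = 1.66 m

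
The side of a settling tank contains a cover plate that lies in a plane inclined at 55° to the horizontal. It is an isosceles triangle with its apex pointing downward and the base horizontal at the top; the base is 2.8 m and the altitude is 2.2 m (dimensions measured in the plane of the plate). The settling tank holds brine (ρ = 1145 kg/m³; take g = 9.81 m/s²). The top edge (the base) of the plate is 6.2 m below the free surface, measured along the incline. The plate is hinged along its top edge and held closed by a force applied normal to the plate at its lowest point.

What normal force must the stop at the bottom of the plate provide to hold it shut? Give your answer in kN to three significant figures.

γ = ρg = 1145 × 9.81 / 1000 = 11.23245 kN/m³.
Let θ = 55° be the plate's angle to the horizontal; measure y along the incline from where the plane meets the free surface. Vertical depth h = y·sinθ with sinθ = 0.819152.
With the apex down, the centroid sits h/3 = 2.2/3 = 0.733333 m below the base (the top edge), so y_c = 6.2 + 0.733333 = 6.93333 m and h_c = 6.93333 × 0.819152 = 5.67945 m.
A = ½ × 2.8 × 2.2 = 3.08 m².
Resultant F = γ·h_c·A = 11.23245 × 5.67945 × 3.08 = 196.486 kN.
I_c = b·h³/36 = 2.8 × 2.2³/36 = 0.828178 m⁴.
Centre of pressure: y_p = y_c + I_c/(y_c·A) = 6.93333 + 0.828178/(6.93333 × 3.08) = 6.93333 + 0.0387821 = 6.97211 m along the plane.
The resultant acts 0.733333 + 0.0387821 = 0.772115 m (along the plate) below the hinge at the top edge, so the moment about the hinge is M = F × 0.772115 = 196.486 × 0.772115 = 151.71 kN·m.
A normal force at the bottom, 2.2 m from the hinge, must supply this moment: P = 151.71/2.2 = 68.9591 kN.

P ≈ 69.0 kN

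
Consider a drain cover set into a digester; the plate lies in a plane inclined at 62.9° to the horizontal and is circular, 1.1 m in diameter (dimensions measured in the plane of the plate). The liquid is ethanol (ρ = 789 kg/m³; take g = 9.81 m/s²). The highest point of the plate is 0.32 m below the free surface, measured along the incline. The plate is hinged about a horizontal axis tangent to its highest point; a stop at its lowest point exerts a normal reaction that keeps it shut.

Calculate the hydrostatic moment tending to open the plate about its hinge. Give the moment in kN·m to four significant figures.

M ≈ 3.628 kN·m

γ = ρg = 789 × 9.81 / 1000 = 7.74009 kN/m³.
Let θ = 62.9° be the plate's angle to the horizontal; measure y along the incline from where the plane meets the free surface. Vertical depth h = y·sinθ with sinθ = 0.890213.
The centroid is at the centre, 0.55 m below the top of the plate, so y_c = 0.32 + 0.55 = 0.87 m and h_c = 0.87 × 0.890213 = 0.774485 m.
A = π(0.55)² = 0.950332 m².
Resultant F = γ·h_c·A = 7.74009 × 0.774485 × 0.950332 = 5.69684 kN.
I_c = πr⁴/4 = π × 0.55⁴/4 = 0.0718688 m⁴.
Centre of pressure: y_p = y_c + I_c/(y_c·A) = 0.87 + 0.0718688/(0.87 × 0.950332) = 0.87 + 0.0869252 = 0.956925 m along the plane.
The resultant acts 0.55 + 0.0869252 = 0.636925 m (along the plate) below the hinge at the top edge, so the moment about the hinge is M = F × 0.636925 = 5.69684 × 0.636925 = 3.62846 kN·m.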